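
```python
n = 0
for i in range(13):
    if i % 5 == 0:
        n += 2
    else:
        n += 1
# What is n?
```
Trace:
  n=0
  n=2, i=0
  n=3, i=1
  n=4, i=2
  n=5, i=3
  n=6, i=4
  n=8, i=5
  n=9, i=6
  n=10, i=7
  n=11, i=8
  n=12, i=9
  n=14, i=10
  n=15, i=11
  n=16, i=12

Final answer: 16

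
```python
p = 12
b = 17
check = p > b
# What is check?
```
Trace:
  p=12
  p=12, b=17
  p=12, b=17, check=False

Final answer: False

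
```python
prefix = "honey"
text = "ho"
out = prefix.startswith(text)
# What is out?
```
Trace:
  prefix='honey'
  prefix='honey', text='ho'
  prefix='honey', text='ho', out=True

Final answer: True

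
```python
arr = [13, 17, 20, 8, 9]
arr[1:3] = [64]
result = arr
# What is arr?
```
Trace:
  arr=[13, 17, 20, 8, 9]
  arr=[13, 64, 8, 9]
  arr=[13, 64, 8, 9], result=[13, 64, 8, 9]

Final answer: [13, 64, 8, 9]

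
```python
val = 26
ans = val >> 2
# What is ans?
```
Trace:
  val=26
  val=26, ans=6

Final answer: 6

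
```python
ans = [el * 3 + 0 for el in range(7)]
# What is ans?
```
Trace:
  el=0
  el=1
  el=2
  el=3
  el=4
  el=5
  el=6
  ans=[0, 3, 6, 9, 12, 15, 18]

Final answer: [0, 3, 6, 9, 12, 15, 18]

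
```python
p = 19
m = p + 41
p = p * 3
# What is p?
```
Trace:
  p=19
  p=19, m=60
  p=57, m=60

Final answer: 57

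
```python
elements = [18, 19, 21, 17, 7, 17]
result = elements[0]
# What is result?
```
Trace:
  elements=[18, 19, 21, 17, 7, 17]
  elements=[18, 19, 21, 17, 7, 17], result=18

Final answer: 18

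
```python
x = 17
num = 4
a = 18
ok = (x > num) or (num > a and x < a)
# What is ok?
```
Trace:
  x=17
  x=17, num=4
  x=17, num=4, a=18
  x=17, num=4, a=18, ok=True

Final answer: True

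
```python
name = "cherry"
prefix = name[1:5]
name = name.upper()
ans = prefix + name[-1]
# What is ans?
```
Trace:
  name='cherry'
  name='cherry', prefix='herr'
  name='CHERRY', prefix='herr'
  name='CHERRY', prefix='herr', ans='herrY'

Final answer: 'herrY'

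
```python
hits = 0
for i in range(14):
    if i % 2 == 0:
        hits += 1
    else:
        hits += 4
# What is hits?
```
Trace:
  hits=0
  hits=1, i=0
  hits=5, i=1
  hits=6, i=2
  hits=10, i=3
  hits=11, i=4
  hits=15, i=5
  hits=16, i=6
  hits=20, i=7
  hits=21, i=8
  hits=25, i=9
  hits=26, i=10
  hits=30, i=11
  hits=31, i=12
  hits=35, i=13

Final answer: 35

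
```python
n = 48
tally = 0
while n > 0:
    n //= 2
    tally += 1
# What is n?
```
Trace:
  n=48
  n=48, tally=0
  n=24, tally=1
  n=12, tally=2
  n=6, tally=3
  n=3, tally=4
  n=1, tally=5
  n=0, tally=6

Final answer: 0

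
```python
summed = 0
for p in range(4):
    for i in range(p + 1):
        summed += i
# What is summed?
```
Trace:
  summed=0
  summed=0, p=0, i=0
  summed=0, p=1, i=0
  summed=1, p=1, i=1
  summed=1, p=2, i=0
  summed=2, p=2, i=1
  summed=4, p=2, i=2
  summed=4, p=3, i=0
  summed=5, p=3, i=1
  summed=7, p=3, i=2
  summed=10, p=3, i=3

Final answer: 10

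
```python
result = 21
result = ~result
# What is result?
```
Trace:
  result=21
  result=-22

Final answer: -22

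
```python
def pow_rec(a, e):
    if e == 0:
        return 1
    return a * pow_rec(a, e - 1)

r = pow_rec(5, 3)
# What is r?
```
Call trace:
pow_rec(a=5, e=3)
  pow_rec(a=5, e=2)
    pow_rec(a=5, e=1)
      pow_rec(a=5, e=0)
      -> return 1
    -> return 5
  -> return 25
-> return 125

Final answer: 125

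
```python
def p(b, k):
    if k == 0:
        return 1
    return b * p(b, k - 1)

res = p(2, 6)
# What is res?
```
Call trace:
p(b=2, k=6)
  p(b=2, k=5)
    p(b=2, k=4)
      p(b=2, k=3)
        p(b=2, k=2)
          p(b=2, k=1)
            p(b=2, k=0)
            -> return 1
          -> return 2
        -> return 4
      -> return 8
    -> return 16
  -> return 32
-> return 64

Final answer: 64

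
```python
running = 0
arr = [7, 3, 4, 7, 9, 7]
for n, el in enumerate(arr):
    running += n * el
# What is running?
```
Trace:
  running=0
  running=0, n=0, el=7
  running=3, n=1, el=3
  running=11, n=2, el=4
  running=32, n=3, el=7
  running=68, n=4, el=9
  running=103, n=5, el=7

Final answer: 103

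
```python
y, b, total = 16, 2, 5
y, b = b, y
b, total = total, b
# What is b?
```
Trace:
  y=16, b=2, total=5
  y=2, b=16, total=5
  y=2, b=5, total=16

Final answer: 5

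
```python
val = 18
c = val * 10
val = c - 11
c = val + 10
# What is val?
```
Trace:
  val=18
  val=18, c=180
  val=169, c=180
  val=169, c=179

Final answer: 169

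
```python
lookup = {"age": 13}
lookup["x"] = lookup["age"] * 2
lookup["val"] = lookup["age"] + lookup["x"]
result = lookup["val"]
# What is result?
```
Trace:
  lookup={'age': 13}
  lookup={'age': 13, 'x': 26}
  lookup={'age': 13, 'x': 26, 'val': 39}
  lookup={'age': 13, 'x': 26, 'val': 39}, result=39

Final answer: 39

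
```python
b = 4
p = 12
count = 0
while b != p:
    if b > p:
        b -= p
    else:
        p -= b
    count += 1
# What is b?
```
Trace:
  b=4
  b=4, p=12
  b=4, p=12, count=0
  b=4, p=8, count=1
  b=4, p=4, count=2

Final answer: 4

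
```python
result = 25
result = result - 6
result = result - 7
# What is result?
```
Trace:
  result=25
  result=19
  result=12

Final answer: 12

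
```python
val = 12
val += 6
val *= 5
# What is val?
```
Trace:
  val=12
  val=18
  val=90

Final answer: 90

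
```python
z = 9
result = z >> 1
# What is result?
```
Trace:
  z=9
  z=9, result=4

Final answer: 4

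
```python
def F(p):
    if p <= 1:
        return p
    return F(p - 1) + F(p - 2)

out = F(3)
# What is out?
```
Call trace:
F(p=3)
  F(p=2)
    F(p=1)
    -> return 1
    F(p=0)
    -> return 0
  -> return 1
  F(p=1)
  -> return 1
-> return 2

Final answer: 2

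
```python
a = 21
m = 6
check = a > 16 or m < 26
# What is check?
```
Trace:
  a=21
  a=21, m=6
  a=21, m=6, check=True

Final answer: True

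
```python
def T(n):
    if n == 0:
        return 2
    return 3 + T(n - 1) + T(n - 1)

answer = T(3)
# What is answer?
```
Call trace (a repeated sub-call is expanded the first time; later identical calls just restate its return value):
T(n=3)
  T(n=2)
    T(n=1)
      T(n=0)
      -> return 2
      T(n=0)
      -> return 2
    -> return 7
    T(n=1) -> return 7  (same call as traced above)
  -> return 17
  T(n=2) -> return 17  (same call as traced above)
-> return 37

Final answer: 37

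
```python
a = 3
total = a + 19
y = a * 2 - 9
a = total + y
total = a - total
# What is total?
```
Trace:
  a=3
  a=3, total=22
  a=3, total=22, y=-3
  a=19, total=22, y=-3
  a=19, total=-3, y=-3

Final answer: -3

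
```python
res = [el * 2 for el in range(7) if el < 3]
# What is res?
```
Trace:
  el=0
  el=1
  el=2
  el=3
  el=4
  el=5
  el=6
  res=[0, 2, 4]

Final answer: [0, 2, 4]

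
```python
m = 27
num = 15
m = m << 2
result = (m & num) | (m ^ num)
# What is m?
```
Trace:
  m=27
  m=27, num=15
  m=108, num=15
  m=108, num=15, result=111

Final answer: 108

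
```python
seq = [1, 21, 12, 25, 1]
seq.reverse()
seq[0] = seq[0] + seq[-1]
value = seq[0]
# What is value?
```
Trace:
  seq=[1, 21, 12, 25, 1]
  seq=[1, 25, 12, 21, 1]
  seq=[2, 25, 12, 21, 1]
  seq=[2, 25, 12, 21, 1], value=2

Final answer: 2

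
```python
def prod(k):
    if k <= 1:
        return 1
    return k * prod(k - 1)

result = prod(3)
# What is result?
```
Call trace:
prod(k=3)
  prod(k=2)
    prod(k=1)
    -> return 1
  -> return 2
-> return 6

Final answer: 6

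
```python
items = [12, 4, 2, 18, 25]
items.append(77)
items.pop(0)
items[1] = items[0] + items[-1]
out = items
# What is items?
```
Trace:
  items=[12, 4, 2, 18, 25]
  items=[12, 4, 2, 18, 25, 77]
  items=[4, 2, 18, 25, 77]
  items=[4, 81, 18, 25, 77]
  items=[4, 81, 18, 25, 77], out=[4, 81, 18, 25, 77]

Final answer: [4, 81, 18, 25, 77]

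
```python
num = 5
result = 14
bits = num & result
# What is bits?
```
Trace:
  num=5
  num=5, result=14
  num=5, result=14, bits=4

Final answer: 4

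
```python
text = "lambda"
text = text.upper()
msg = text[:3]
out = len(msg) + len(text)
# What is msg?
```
Trace:
  text='lambda'
  text='LAMBDA'
  text='LAMBDA', msg='LAM'
  text='LAMBDA', msg='LAM', out=9

Final answer: 'LAM'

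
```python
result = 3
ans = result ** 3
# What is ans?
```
Trace:
  result=3
  result=3, ans=27

Final answer: 27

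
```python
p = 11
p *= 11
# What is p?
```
Trace:
  p=11
  p=121

Final answer: 121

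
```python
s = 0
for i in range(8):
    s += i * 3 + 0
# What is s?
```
Trace:
  s=0
  s=0, i=0
  s=3, i=1
  s=9, i=2
  s=18, i=3
  s=30, i=4
  s=45, i=5
  s=63, i=6
  s=84, i=7

Final answer: 84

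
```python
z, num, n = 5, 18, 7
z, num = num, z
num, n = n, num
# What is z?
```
Trace:
  z=5, num=18, n=7
  z=18, num=5, n=7
  z=18, num=7, n=5

Final answer: 18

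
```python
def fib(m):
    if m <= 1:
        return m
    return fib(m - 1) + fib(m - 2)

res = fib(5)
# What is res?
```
Call trace (a repeated sub-call is expanded the first time; later identical calls just restate its return value):
fib(m=5)
  fib(m=4)
    fib(m=3)
      fib(m=2)
        fib(m=1)
        -> return 1
        fib(m=0)
        -> return 0
      -> return 1
      fib(m=1)
      -> return 1
    -> return 2
    fib(m=2) -> return 1  (same call as traced above)
  -> return 3
  fib(m=3) -> return 2  (same call as traced above)
-> return 5

Final answer: 5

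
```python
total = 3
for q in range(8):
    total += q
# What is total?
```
Trace:
  total=3
  total=3, q=0
  total=4, q=1
  total=6, q=2
  total=9, q=3
  total=13, q=4
  total=18, q=5
  total=24, q=6
  total=31, q=7

Final answer: 31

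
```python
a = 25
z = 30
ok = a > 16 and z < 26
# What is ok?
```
Trace:
  a=25
  a=25, z=30
  a=25, z=30, ok=False

Final answer: False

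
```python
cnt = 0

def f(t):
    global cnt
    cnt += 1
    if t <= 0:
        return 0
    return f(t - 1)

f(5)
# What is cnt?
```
Call trace:
f(t=5)
  f(t=4)
    f(t=3)
      f(t=2)
        f(t=1)
          f(t=0)
          -> return 0
        -> return 0
      -> return 0
    -> return 0
  -> return 0
-> return 0

cnt is incremented once per call. f is entered once for each t = 5, 4, 3, 2, 1, 0 (the t <= 0 call returns without recursing), i.e. 5 + 1 calls.
cnt = 6

Final answer: 6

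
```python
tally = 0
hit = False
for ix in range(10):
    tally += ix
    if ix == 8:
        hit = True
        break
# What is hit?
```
Trace:
  tally=0
  tally=0, hit=False
  tally=0, hit=False, ix=0
  tally=1, hit=False, ix=1
  tally=3, hit=False, ix=2
  tally=6, hit=False, ix=3
  tally=10, hit=False, ix=4
  tally=15, hit=False, ix=5
  tally=21, hit=False, ix=6
  tally=28, hit=False, ix=7
  tally=36, hit=True, ix=8

Final answer: True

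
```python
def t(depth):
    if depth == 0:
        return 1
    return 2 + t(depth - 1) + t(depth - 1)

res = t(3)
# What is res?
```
Call trace (a repeated sub-call is expanded the first time; later identical calls just restate its return value):
t(depth=3)
  t(depth=2)
    t(depth=1)
      t(depth=0)
      -> return 1
      t(depth=0)
      -> return 1
    -> return 4
    t(depth=1) -> return 4  (same call as traced above)
  -> return 10
  t(depth=2) -> return 10  (same call as traced above)
-> return 22

Final answer: 22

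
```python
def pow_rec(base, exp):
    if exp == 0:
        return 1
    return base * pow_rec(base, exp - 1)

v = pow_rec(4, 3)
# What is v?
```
Call trace:
pow_rec(base=4, exp=3)
  pow_rec(base=4, exp=2)
    pow_rec(base=4, exp=1)
      pow_rec(base=4, exp=0)
      -> return 1
    -> return 4
  -> return 16
-> return 64

Final answer: 64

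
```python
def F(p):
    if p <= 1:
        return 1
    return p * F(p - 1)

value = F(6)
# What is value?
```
Call trace:
F(p=6)
  F(p=5)
    F(p=4)
      F(p=3)
        F(p=2)
          F(p=1)
          -> return 1
        -> return 2
      -> return 6
    -> return 24
  -> return 120
-> return 720

Final answer: 720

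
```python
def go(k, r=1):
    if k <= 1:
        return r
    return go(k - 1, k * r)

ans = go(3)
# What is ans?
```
Call trace:
go(k=3, r=1)
  go(k=2, r=3)
    go(k=1, r=6)
    -> return 6
  -> return 6
-> return 6

Final answer: 6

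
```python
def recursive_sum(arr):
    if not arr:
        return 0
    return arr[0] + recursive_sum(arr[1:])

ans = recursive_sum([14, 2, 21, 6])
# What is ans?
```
Call trace:
recursive_sum(arr=[14, 2, 21, 6])
  recursive_sum(arr=[2, 21, 6])
    recursive_sum(arr=[21, 6])
      recursive_sum(arr=[6])
        recursive_sum(arr=[])
        -> return 0
      -> return 6
    -> return 27
  -> return 29
-> return 43

Final answer: 43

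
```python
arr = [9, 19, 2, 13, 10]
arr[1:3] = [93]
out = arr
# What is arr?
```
Trace:
  arr=[9, 19, 2, 13, 10]
  arr=[9, 93, 13, 10]
  arr=[9, 93, 13, 10], out=[9, 93, 13, 10]

Final answer: [9, 93, 13, 10]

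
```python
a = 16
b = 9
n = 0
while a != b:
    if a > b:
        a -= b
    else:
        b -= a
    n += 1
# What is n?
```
Trace:
  a=16
  a=16, b=9
  a=16, b=9, n=0
  a=7, b=9, n=1
  a=7, b=2, n=2
  a=5, b=2, n=3
  a=3, b=2, n=4
  a=1, b=2, n=5
  a=1, b=1, n=6

Final answer: 6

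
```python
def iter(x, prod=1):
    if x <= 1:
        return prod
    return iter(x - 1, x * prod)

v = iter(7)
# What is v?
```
Call trace:
iter(x=7, prod=1)
  iter(x=6, prod=7)
    iter(x=5, prod=42)
      iter(x=4, prod=210)
        iter(x=3, prod=840)
          iter(x=2, prod=2520)
            iter(x=1, prod=5040)
            -> return 5040
          -> return 5040
        -> return 5040
      -> return 5040
    -> return 5040
  -> return 5040
-> return 5040

Final answer: 5040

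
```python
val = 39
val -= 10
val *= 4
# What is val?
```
Trace:
  val=39
  val=29
  val=116

Final answer: 116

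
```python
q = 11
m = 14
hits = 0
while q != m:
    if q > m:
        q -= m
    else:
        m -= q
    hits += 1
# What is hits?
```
Trace:
  q=11
  q=11, m=14
  q=11, m=14, hits=0
  q=11, m=3, hits=1
  q=8, m=3, hits=2
  q=5, m=3, hits=3
  q=2, m=3, hits=4
  q=2, m=1, hits=5
  q=1, m=1, hits=6

Final answer: 6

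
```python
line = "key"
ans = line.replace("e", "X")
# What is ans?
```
Trace:
  line='key'
  line='key', ans='kXy'

Final answer: 'kXy'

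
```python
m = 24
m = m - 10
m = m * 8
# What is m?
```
Trace:
  m=24
  m=14
  m=112

Final answer: 112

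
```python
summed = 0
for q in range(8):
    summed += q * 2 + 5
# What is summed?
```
Trace:
  summed=0
  summed=5, q=0
  summed=12, q=1
  summed=21, q=2
  summed=32, q=3
  summed=45, q=4
  summed=60, q=5
  summed=77, q=6
  summed=96, q=7

Final answer: 96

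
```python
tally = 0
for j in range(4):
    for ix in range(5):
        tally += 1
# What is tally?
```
Trace:
  tally=0
  tally=1, j=0, ix=0
  tally=2, j=0, ix=1
  tally=3, j=0, ix=2
  tally=4, j=0, ix=3
  tally=5, j=0, ix=4
  tally=6, j=1, ix=0
  tally=7, j=1, ix=1
  tally=8, j=1, ix=2
  tally=9, j=1, ix=3
  tally=10, j=1, ix=4
  tally=11, j=2, ix=0
  tally=12, j=2, ix=1
  tally=13, j=2, ix=2
  tally=14, j=2, ix=3
  tally=15, j=2, ix=4
  tally=16, j=3, ix=0
  tally=17, j=3, ix=1
  tally=18, j=3, ix=2
  tally=19, j=3, ix=3
  tally=20, j=3, ix=4

Final answer: 20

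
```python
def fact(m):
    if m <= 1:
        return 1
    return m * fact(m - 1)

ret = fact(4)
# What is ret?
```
Call trace:
fact(m=4)
  fact(m=3)
    fact(m=2)
      fact(m=1)
      -> return 1
    -> return 2
  -> return 6
-> return 24

Final answer: 24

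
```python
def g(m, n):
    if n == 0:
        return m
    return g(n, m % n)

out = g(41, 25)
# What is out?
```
Call trace:
g(m=41, n=25)
  g(m=25, n=16)
    g(m=16, n=9)
      g(m=9, n=7)
        g(m=7, n=2)
          g(m=2, n=1)
            g(m=1, n=0)
            -> return 1
          -> return 1
        -> return 1
      -> return 1
    -> return 1
  -> return 1
-> return 1

Final answer: 1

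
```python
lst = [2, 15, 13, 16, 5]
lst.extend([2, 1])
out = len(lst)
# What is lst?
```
Trace:
  lst=[2, 15, 13, 16, 5]
  lst=[2, 15, 13, 16, 5, 2, 1]
  lst=[2, 15, 13, 16, 5, 2, 1], out=7

Final answer: [2, 15, 13, 16, 5, 2, 1]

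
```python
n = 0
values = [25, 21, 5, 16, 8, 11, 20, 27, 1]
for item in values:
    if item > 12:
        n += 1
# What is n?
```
Trace:
  n=0
  n=1, item=25
  n=2, item=21
  n=2, item=5
  n=3, item=16
  n=3, item=8
  n=3, item=11
  n=4, item=20
  n=5, item=27
  n=5, item=1

Final answer: 5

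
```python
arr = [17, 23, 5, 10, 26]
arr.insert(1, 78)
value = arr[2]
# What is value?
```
Trace:
  arr=[17, 23, 5, 10, 26]
  arr=[17, 78, 23, 5, 10, 26]
  arr=[17, 78, 23, 5, 10, 26], value=23

Final answer: 23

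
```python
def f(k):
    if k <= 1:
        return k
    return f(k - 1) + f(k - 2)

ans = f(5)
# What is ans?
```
Call trace (a repeated sub-call is expanded the first time; later identical calls just restate its return value):
f(k=5)
  f(k=4)
    f(k=3)
      f(k=2)
        f(k=1)
        -> return 1
        f(k=0)
        -> return 0
      -> return 1
      f(k=1)
      -> return 1
    -> return 2
    f(k=2) -> return 1  (same call as traced above)
  -> return 3
  f(k=3) -> return 2  (same call as traced above)
-> return 5

Final answer: 5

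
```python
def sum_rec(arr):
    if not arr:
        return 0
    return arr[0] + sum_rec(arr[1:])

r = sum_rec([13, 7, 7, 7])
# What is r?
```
Call trace:
sum_rec(arr=[13, 7, 7, 7])
  sum_rec(arr=[7, 7, 7])
    sum_rec(arr=[7, 7])
      sum_rec(arr=[7])
        sum_rec(arr=[])
        -> return 0
      -> return 7
    -> return 14
  -> return 21
-> return 34

Final answer: 34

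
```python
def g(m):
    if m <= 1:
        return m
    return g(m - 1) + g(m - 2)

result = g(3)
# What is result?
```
Call trace:
g(m=3)
  g(m=2)
    g(m=1)
    -> return 1
    g(m=0)
    -> return 0
  -> return 1
  g(m=1)
  -> return 1
-> return 2

Final answer: 2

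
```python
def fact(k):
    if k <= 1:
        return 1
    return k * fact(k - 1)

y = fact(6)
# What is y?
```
Call trace:
fact(k=6)
  fact(k=5)
    fact(k=4)
      fact(k=3)
        fact(k=2)
          fact(k=1)
          -> return 1
        -> return 2
      -> return 6
    -> return 24
  -> return 120
-> return 720

Final answer: 720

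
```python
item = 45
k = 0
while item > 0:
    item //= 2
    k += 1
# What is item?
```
Trace:
  item=45
  item=45, k=0
  item=22, k=1
  item=11, k=2
  item=5, k=3
  item=2, k=4
  item=1, k=5
  item=0, k=6

Final answer: 0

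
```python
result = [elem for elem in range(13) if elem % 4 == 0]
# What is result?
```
Trace:
  elem=0
  elem=1
  elem=2
  elem=3
  elem=4
  elem=5
  elem=6
  elem=7
  elem=8
  elem=9
  elem=10
  elem=11
  elem=12
  result=[0, 4, 8, 12]

Final answer: [0, 4, 8, 12]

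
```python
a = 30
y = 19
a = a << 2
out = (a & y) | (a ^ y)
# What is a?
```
Trace:
  a=30
  a=30, y=19
  a=120, y=19
  a=120, y=19, out=123

Final answer: 120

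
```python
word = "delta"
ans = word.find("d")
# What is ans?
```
Trace:
  word='delta'
  word='delta', ans=0

Final answer: 0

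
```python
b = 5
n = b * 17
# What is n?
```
Trace:
  b=5
  b=5, n=85

Final answer: 85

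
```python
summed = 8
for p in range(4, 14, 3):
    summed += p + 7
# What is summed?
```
Trace:
  summed=8
  summed=19, p=4
  summed=33, p=7
  summed=50, p=10
  summed=70, p=13

Final answer: 70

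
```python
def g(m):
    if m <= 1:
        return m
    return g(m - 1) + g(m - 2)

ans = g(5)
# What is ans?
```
Call trace (a repeated sub-call is expanded the first time; later identical calls just restate its return value):
g(m=5)
  g(m=4)
    g(m=3)
      g(m=2)
        g(m=1)
        -> return 1
        g(m=0)
        -> return 0
      -> return 1
      g(m=1)
      -> return 1
    -> return 2
    g(m=2) -> return 1  (same call as traced above)
  -> return 3
  g(m=3) -> return 2  (same call as traced above)
-> return 5

Final answer: 5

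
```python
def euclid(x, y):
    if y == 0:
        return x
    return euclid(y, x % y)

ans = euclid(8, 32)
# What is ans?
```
Call trace:
euclid(x=8, y=32)
  euclid(x=32, y=8)
    euclid(x=8, y=0)
    -> return 8
  -> return 8
-> return 8

Final answer: 8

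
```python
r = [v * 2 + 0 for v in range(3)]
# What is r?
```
Trace:
  v=0
  v=1
  v=2
  r=[0, 2, 4]

Final answer: [0, 2, 4]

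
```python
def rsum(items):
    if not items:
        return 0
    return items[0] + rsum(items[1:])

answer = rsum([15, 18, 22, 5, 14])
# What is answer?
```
Call trace:
rsum(items=[15, 18, 22, 5, 14])
  rsum(items=[18, 22, 5, 14])
    rsum(items=[22, 5, 14])
      rsum(items=[5, 14])
        rsum(items=[14])
          rsum(items=[])
          -> return 0
        -> return 14
      -> return 19
    -> return 41
  -> return 59
-> return 74

Final answer: 74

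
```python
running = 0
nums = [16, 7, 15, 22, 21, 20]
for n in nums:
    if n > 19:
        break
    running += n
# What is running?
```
Trace:
  running=0
  running=16, n=16
  running=23, n=7
  running=38, n=15
  running=38, n=22

Final answer: 38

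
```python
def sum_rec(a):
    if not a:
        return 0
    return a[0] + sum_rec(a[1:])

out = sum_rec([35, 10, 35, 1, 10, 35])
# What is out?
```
Call trace:
sum_rec(a=[35, 10, 35, 1, 10, 35])
  sum_rec(a=[10, 35, 1, 10, 35])
    sum_rec(a=[35, 1, 10, 35])
      sum_rec(a=[1, 10, 35])
        sum_rec(a=[10, 35])
          sum_rec(a=[35])
            sum_rec(a=[])
            -> return 0
          -> return 35
        -> return 45
      -> return 46
    -> return 81
  -> return 91
-> return 126

Final answer: 126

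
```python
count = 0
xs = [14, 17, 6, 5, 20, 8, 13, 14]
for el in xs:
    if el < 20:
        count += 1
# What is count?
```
Trace:
  count=0
  count=1, el=14
  count=2, el=17
  count=3, el=6
  count=4, el=5
  count=4, el=20
  count=5, el=8
  count=6, el=13
  count=7, el=14

Final answer: 7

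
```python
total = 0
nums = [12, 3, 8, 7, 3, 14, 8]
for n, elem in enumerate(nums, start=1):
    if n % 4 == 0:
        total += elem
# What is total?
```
Trace:
  total=0
  total=0, n=1, elem=12
  total=0, n=2, elem=3
  total=0, n=3, elem=8
  total=7, n=4, elem=7
  total=7, n=5, elem=3
  total=7, n=6, elem=14
  total=7, n=7, elem=8

Final answer: 7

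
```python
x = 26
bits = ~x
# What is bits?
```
Trace:
  x=26
  x=26, bits=-27

Final answer: -27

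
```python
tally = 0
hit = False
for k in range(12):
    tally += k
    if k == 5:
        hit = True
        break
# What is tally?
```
Trace:
  tally=0
  tally=0, hit=False
  tally=0, hit=False, k=0
  tally=1, hit=False, k=1
  tally=3, hit=False, k=2
  tally=6, hit=False, k=3
  tally=10, hit=False, k=4
  tally=15, hit=True, k=5

Final answer: 15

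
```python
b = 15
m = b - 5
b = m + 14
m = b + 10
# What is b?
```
Trace:
  b=15
  b=15, m=10
  b=24, m=10
  b=24, m=34

Final answer: 24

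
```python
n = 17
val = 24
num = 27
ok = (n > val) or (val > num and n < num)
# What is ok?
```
Trace:
  n=17
  n=17, val=24
  n=17, val=24, num=27
  n=17, val=24, num=27, ok=False

Final answer: False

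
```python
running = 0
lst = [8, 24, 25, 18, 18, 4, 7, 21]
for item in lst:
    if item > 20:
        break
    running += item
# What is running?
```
Trace:
  running=0
  running=8, item=8
  running=8, item=24

Final answer: 8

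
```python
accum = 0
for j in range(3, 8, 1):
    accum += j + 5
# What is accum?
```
Trace:
  accum=0
  accum=8, j=3
  accum=17, j=4
  accum=27, j=5
  accum=38, j=6
  accum=50, j=7

Final answer: 50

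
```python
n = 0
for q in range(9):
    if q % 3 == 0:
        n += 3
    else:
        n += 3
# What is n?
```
Trace:
  n=0
  n=3, q=0
  n=6, q=1
  n=9, q=2
  n=12, q=3
  n=15, q=4
  n=18, q=5
  n=21, q=6
  n=24, q=7
  n=27, q=8

Final answer: 27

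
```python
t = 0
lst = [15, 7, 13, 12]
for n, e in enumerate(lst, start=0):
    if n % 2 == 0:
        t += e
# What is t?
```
Trace:
  t=0
  t=15, n=0, e=15
  t=15, n=1, e=7
  t=28, n=2, e=13
  t=28, n=3, e=12

Final answer: 28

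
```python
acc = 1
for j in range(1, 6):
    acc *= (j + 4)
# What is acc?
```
Trace:
  acc=1
  acc=5, j=1
  acc=30, j=2
  acc=210, j=3
  acc=1680, j=4
  acc=15120, j=5

Final answer: 15120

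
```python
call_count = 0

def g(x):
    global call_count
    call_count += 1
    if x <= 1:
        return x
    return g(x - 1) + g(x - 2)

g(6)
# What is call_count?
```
Call trace (a repeated sub-call is expanded the first time; later identical calls just restate its return value):
g(x=6)
  g(x=5)
    g(x=4)
      g(x=3)
        g(x=2)
          g(x=1)
          -> return 1
          g(x=0)
          -> return 0
        -> return 1
        g(x=1)
        -> return 1
      -> return 2
      g(x=2) -> return 1  (same call as traced above)
    -> return 3
    g(x=3) -> return 2  (same call as traced above)
  -> return 5
  g(x=4) -> return 3  (same call as traced above)
-> return 8

call_count is incremented once per call, so count the calls in each subtree. Let C(x) = number of calls made by g(x).
C(0) = C(1) = 1 (base case, no recursion); C(x) = 1 + C(x - 1) + C(x - 2) otherwise.
C(2) = 1 + C(1) + C(0) = 1 + 1 + 1 = 3
C(3) = 1 + C(2) + C(1) = 1 + 3 + 1 = 5
C(4) = 1 + C(3) + C(2) = 1 + 5 + 3 = 9
C(5) = 1 + C(4) + C(3) = 1 + 9 + 5 = 15
C(6) = 1 + C(5) + C(4) = 1 + 15 + 9 = 25
call_count = C(6) = 25

Final answer: 25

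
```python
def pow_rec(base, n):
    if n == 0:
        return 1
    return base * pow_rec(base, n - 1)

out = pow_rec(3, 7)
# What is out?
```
Call trace:
pow_rec(base=3, n=7)
  pow_rec(base=3, n=6)
    pow_rec(base=3, n=5)
      pow_rec(base=3, n=4)
        pow_rec(base=3, n=3)
          pow_rec(base=3, n=2)
            pow_rec(base=3, n=1)
              pow_rec(base=3, n=0)
              -> return 1
            -> return 3
          -> return 9
        -> return 27
      -> return 81
    -> return 243
  -> return 729
-> return 2187

Final answer: 2187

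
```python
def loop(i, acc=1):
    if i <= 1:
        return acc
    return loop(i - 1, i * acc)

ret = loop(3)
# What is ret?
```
Call trace:
loop(i=3, acc=1)
  loop(i=2, acc=3)
    loop(i=1, acc=6)
    -> return 6
  -> return 6
-> return 6

Final answer: 6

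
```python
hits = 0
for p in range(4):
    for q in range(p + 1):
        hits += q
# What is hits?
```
Trace:
  hits=0
  hits=0, p=0, q=0
  hits=0, p=1, q=0
  hits=1, p=1, q=1
  hits=1, p=2, q=0
  hits=2, p=2, q=1
  hits=4, p=2, q=2
  hits=4, p=3, q=0
  hits=5, p=3, q=1
  hits=7, p=3, q=2
  hits=10, p=3, q=3

Final answer: 10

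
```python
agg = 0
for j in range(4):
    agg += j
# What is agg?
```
Trace:
  agg=0
  agg=0, j=0
  agg=1, j=1
  agg=3, j=2
  agg=6, j=3

Final answer: 6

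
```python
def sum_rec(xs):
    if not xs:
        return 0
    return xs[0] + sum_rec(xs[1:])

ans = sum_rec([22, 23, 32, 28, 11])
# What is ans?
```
Call trace:
sum_rec(xs=[22, 23, 32, 28, 11])
  sum_rec(xs=[23, 32, 28, 11])
    sum_rec(xs=[32, 28, 11])
      sum_rec(xs=[28, 11])
        sum_rec(xs=[11])
          sum_rec(xs=[])
          -> return 0
        -> return 11
      -> return 39
    -> return 71
  -> return 94
-> return 116

Final answer: 116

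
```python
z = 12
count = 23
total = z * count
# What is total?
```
Trace:
  z=12
  z=12, count=23
  z=12, count=23, total=276

Final answer: 276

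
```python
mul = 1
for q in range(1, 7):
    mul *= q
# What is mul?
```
Trace:
  mul=1
  mul=1, q=1
  mul=2, q=2
  mul=6, q=3
  mul=24, q=4
  mul=120, q=5
  mul=720, q=6

Final answer: 720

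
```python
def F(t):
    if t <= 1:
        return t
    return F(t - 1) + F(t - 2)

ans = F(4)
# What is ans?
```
Call trace (a repeated sub-call is expanded the first time; later identical calls just restate its return value):
F(t=4)
  F(t=3)
    F(t=2)
      F(t=1)
      -> return 1
      F(t=0)
      -> return 0
    -> return 1
    F(t=1)
    -> return 1
  -> return 2
  F(t=2) -> return 1  (same call as traced above)
-> return 3

Final answer: 3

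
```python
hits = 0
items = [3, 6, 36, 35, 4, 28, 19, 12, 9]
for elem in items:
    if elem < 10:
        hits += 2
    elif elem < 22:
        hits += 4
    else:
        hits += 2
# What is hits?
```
Trace:
  hits=0
  hits=2, elem=3
  hits=4, elem=6
  hits=6, elem=36
  hits=8, elem=35
  hits=10, elem=4
  hits=12, elem=28
  hits=16, elem=19
  hits=20, elem=12
  hits=22, elem=9

Final answer: 22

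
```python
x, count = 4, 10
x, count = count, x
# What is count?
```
Trace:
  x=4, count=10
  x=10, count=4

Final answer: 4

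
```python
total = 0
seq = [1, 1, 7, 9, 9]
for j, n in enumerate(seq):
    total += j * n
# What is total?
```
Trace:
  total=0
  total=0, j=0, n=1
  total=1, j=1, n=1
  total=15, j=2, n=7
  total=42, j=3, n=9
  total=78, j=4, n=9

Final answer: 78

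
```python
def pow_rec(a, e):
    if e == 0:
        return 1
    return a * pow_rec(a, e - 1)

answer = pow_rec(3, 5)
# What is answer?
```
Call trace:
pow_rec(a=3, e=5)
  pow_rec(a=3, e=4)
    pow_rec(a=3, e=3)
      pow_rec(a=3, e=2)
        pow_rec(a=3, e=1)
          pow_rec(a=3, e=0)
          -> return 1
        -> return 3
      -> return 9
    -> return 27
  -> return 81
-> return 243

Final answer: 243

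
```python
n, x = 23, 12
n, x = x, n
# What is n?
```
Trace:
  n=23, x=12
  n=12, x=23

Final answer: 12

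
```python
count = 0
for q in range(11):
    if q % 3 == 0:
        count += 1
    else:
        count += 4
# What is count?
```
Trace:
  count=0
  count=1, q=0
  count=5, q=1
  count=9, q=2
  count=10, q=3
  count=14, q=4
  count=18, q=5
  count=19, q=6
  count=23, q=7
  count=27, q=8
  count=28, q=9
  count=32, q=10

Final answer: 32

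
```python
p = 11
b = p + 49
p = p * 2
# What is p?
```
Trace:
  p=11
  p=11, b=60
  p=22, b=60

Final answer: 22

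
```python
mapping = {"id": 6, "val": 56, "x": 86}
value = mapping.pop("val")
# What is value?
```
Trace:
  mapping={'id': 6, 'val': 56, 'x': 86}
  mapping={'id': 6, 'x': 86}, value=56

Final answer: 56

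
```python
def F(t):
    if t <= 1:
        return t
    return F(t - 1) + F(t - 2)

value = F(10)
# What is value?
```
Call trace (a repeated sub-call is expanded the first time; later identical calls just restate its return value):
F(t=10)
  F(t=9)
    F(t=8)
      F(t=7)
        F(t=6)
          F(t=5)
            F(t=4)
              F(t=3)
                F(t=2)
                  F(t=1)
                  -> return 1
                  F(t=0)
                  -> return 0
                -> return 1
                F(t=1)
                -> return 1
              -> return 2
              F(t=2) -> return 1  (same call as traced above)
            -> return 3
            F(t=3) -> return 2  (same call as traced above)
          -> return 5
          F(t=4) -> return 3  (same call as traced above)
        -> return 8
        F(t=5) -> return 5  (same call as traced above)
      -> return 13
      F(t=6) -> return 8  (same call as traced above)
    -> return 21
    F(t=7) -> return 13  (same call as traced above)
  -> return 34
  F(t=8) -> return 21  (same call as traced above)
-> return 55

Final answer: 55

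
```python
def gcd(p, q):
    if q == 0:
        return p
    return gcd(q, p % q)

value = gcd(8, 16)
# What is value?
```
Call trace:
gcd(p=8, q=16)
  gcd(p=16, q=8)
    gcd(p=8, q=0)
    -> return 8
  -> return 8
-> return 8

Final answer: 8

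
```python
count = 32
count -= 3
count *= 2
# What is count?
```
Trace:
  count=32
  count=29
  count=58

Final answer: 58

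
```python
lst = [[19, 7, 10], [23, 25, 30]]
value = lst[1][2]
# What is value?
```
Trace:
  lst=[[19, 7, 10], [23, 25, 30]]
  lst=[[19, 7, 10], [23, 25, 30]], value=30

Final answer: 30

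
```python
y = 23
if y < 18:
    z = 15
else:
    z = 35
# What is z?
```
Trace:
  y=23
  y=23, z=35

Final answer: 35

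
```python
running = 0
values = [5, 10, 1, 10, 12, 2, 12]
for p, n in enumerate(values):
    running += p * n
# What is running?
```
Trace:
  running=0
  running=0, p=0, n=5
  running=10, p=1, n=10
  running=12, p=2, n=1
  running=42, p=3, n=10
  running=90, p=4, n=12
  running=100, p=5, n=2
  running=172, p=6, n=12

Final answer: 172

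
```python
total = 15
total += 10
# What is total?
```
Trace:
  total=15
  total=25

Final answer: 25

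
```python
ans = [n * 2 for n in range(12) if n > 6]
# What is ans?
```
Trace:
  n=0
  n=1
  n=2
  n=3
  n=4
  n=5
  n=6
  n=7
  n=8
  n=9
  n=10
  n=11
  ans=[14, 16, 18, 20, 22]

Final answer: [14, 16, 18, 20, 22]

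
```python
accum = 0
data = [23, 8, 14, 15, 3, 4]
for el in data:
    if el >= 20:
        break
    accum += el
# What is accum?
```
Trace:
  accum=0
  accum=0, el=23

Final answer: 0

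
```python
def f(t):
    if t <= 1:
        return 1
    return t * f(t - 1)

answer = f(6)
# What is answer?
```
Call trace:
f(t=6)
  f(t=5)
    f(t=4)
      f(t=3)
        f(t=2)
          f(t=1)
          -> return 1
        -> return 2
      -> return 6
    -> return 24
  -> return 120
-> return 720

Final answer: 720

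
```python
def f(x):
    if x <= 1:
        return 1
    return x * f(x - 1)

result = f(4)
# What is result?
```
Call trace:
f(x=4)
  f(x=3)
    f(x=2)
      f(x=1)
      -> return 1
    -> return 2
  -> return 6
-> return 24

Final answer: 24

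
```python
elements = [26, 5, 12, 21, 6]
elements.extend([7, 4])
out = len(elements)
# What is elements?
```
Trace:
  elements=[26, 5, 12, 21, 6]
  elements=[26, 5, 12, 21, 6, 7, 4]
  elements=[26, 5, 12, 21, 6, 7, 4], out=7

Final answer: [26, 5, 12, 21, 6, 7, 4]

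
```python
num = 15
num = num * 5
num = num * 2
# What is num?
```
Trace:
  num=15
  num=75
  num=150

Final answer: 150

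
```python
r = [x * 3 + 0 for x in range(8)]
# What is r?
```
Trace:
  x=0
  x=1
  x=2
  x=3
  x=4
  x=5
  x=6
  x=7
  r=[0, 3, 6, 9, 12, 15, 18, 21]

Final answer: [0, 3, 6, 9, 12, 15, 18, 21]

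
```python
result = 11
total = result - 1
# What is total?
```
Trace:
  result=11
  result=11, total=10

Final answer: 10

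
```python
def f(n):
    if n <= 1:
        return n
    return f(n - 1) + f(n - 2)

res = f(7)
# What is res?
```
Call trace (a repeated sub-call is expanded the first time; later identical calls just restate its return value):
f(n=7)
  f(n=6)
    f(n=5)
      f(n=4)
        f(n=3)
          f(n=2)
            f(n=1)
            -> return 1
            f(n=0)
            -> return 0
          -> return 1
          f(n=1)
          -> return 1
        -> return 2
        f(n=2) -> return 1  (same call as traced above)
      -> return 3
      f(n=3) -> return 2  (same call as traced above)
    -> return 5
    f(n=4) -> return 3  (same call as traced above)
  -> return 8
  f(n=5) -> return 5  (same call as traced above)
-> return 13

Final answer: 13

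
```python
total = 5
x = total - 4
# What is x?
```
Trace:
  total=5
  total=5, x=1

Final answer: 1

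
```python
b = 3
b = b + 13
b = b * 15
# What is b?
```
Trace:
  b=3
  b=16
  b=240

Final answer: 240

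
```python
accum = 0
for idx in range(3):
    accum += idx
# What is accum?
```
Trace:
  accum=0
  accum=0, idx=0
  accum=1, idx=1
  accum=3, idx=2

Final answer: 3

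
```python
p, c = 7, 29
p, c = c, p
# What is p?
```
Trace:
  p=7, c=29
  p=29, c=7

Final answer: 29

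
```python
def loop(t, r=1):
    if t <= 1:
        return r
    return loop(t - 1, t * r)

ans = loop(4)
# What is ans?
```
Call trace:
loop(t=4, r=1)
  loop(t=3, r=4)
    loop(t=2, r=12)
      loop(t=1, r=24)
      -> return 24
    -> return 24
  -> return 24
-> return 24

Final answer: 24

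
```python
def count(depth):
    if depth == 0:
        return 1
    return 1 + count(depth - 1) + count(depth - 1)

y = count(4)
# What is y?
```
Call trace (a repeated sub-call is expanded the first time; later identical calls just restate its return value):
count(depth=4)
  count(depth=3)
    count(depth=2)
      count(depth=1)
        count(depth=0)
        -> return 1
        count(depth=0)
        -> return 1
      -> return 3
      count(depth=1) -> return 3  (same call as traced above)
    -> return 7
    count(depth=2) -> return 7  (same call as traced above)
  -> return 15
  count(depth=3) -> return 15  (same call as traced above)
-> return 31

Final answer: 31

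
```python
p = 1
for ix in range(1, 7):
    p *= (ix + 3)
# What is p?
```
Trace:
  p=1
  p=4, ix=1
  p=20, ix=2
  p=120, ix=3
  p=840, ix=4
  p=6720, ix=5
  p=60480, ix=6

Final answer: 60480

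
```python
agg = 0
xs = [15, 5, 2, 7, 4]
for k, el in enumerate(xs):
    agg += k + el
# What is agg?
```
Trace:
  agg=0
  agg=15, k=0, el=15
  agg=21, k=1, el=5
  agg=25, k=2, el=2
  agg=35, k=3, el=7
  agg=43, k=4, el=4

Final answer: 43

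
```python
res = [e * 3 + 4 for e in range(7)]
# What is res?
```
Trace:
  e=0
  e=1
  e=2
  e=3
  e=4
  e=5
  e=6
  res=[4, 7, 10, 13, 16, 19, 22]

Final answer: [4, 7, 10, 13, 16, 19, 22]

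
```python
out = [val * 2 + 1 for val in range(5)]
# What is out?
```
Trace:
  val=0
  val=1
  val=2
  val=3
  val=4
  out=[1, 3, 5, 7, 9]

Final answer: [1, 3, 5, 7, 9]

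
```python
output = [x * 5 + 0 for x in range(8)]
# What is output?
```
Trace:
  x=0
  x=1
  x=2
  x=3
  x=4
  x=5
  x=6
  x=7
  output=[0, 5, 10, 15, 20, 25, 30, 35]

Final answer: [0, 5, 10, 15, 20, 25, 30, 35]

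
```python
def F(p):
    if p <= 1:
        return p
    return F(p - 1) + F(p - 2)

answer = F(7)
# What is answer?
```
Call trace (a repeated sub-call is expanded the first time; later identical calls just restate its return value):
F(p=7)
  F(p=6)
    F(p=5)
      F(p=4)
        F(p=3)
          F(p=2)
            F(p=1)
            -> return 1
            F(p=0)
            -> return 0
          -> return 1
          F(p=1)
          -> return 1
        -> return 2
        F(p=2) -> return 1  (same call as traced above)
      -> return 3
      F(p=3) -> return 2  (same call as traced above)
    -> return 5
    F(p=4) -> return 3  (same call as traced above)
  -> return 8
  F(p=5) -> return 5  (same call as traced above)
-> return 13

Final answer: 13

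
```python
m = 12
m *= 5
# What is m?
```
Trace:
  m=12
  m=60

Final answer: 60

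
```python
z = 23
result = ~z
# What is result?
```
Trace:
  z=23
  z=23, result=-24

Final answer: -24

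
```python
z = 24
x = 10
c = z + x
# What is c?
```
Trace:
  z=24
  z=24, x=10
  z=24, x=10, c=34

Final answer: 34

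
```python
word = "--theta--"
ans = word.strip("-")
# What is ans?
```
Trace:
  word='--theta--'
  word='--theta--', ans='theta'

Final answer: 'theta'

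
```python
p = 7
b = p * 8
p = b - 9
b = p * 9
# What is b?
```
Trace:
  p=7
  p=7, b=56
  p=47, b=56
  p=47, b=423

Final answer: 423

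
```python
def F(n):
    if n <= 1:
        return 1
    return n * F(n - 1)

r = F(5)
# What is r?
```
Call trace:
F(n=5)
  F(n=4)
    F(n=3)
      F(n=2)
        F(n=1)
        -> return 1
      -> return 2
    -> return 6
  -> return 24
-> return 120

Final answer: 120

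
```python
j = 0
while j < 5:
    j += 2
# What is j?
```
Trace:
  j=0
  j=2
  j=4
  j=6

Final answer: 6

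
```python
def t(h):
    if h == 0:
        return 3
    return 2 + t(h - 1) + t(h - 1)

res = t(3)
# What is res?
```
Call trace (a repeated sub-call is expanded the first time; later identical calls just restate its return value):
t(h=3)
  t(h=2)
    t(h=1)
      t(h=0)
      -> return 3
      t(h=0)
      -> return 3
    -> return 8
    t(h=1) -> return 8  (same call as traced above)
  -> return 18
  t(h=2) -> return 18  (same call as traced above)
-> return 38

Final answer: 38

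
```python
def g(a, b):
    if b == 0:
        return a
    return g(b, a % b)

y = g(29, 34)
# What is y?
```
Call trace:
g(a=29, b=34)
  g(a=34, b=29)
    g(a=29, b=5)
      g(a=5, b=4)
        g(a=4, b=1)
          g(a=1, b=0)
          -> return 1
        -> return 1
      -> return 1
    -> return 1
  -> return 1
-> return 1

Final answer: 1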